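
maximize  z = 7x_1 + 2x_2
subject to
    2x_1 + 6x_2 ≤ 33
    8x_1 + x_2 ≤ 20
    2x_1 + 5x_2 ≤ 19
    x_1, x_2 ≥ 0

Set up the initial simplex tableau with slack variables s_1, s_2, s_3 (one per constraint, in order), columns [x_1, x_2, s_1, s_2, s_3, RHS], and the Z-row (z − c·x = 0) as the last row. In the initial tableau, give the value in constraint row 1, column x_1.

2

Constraint 1 has coefficient 2 on x_1.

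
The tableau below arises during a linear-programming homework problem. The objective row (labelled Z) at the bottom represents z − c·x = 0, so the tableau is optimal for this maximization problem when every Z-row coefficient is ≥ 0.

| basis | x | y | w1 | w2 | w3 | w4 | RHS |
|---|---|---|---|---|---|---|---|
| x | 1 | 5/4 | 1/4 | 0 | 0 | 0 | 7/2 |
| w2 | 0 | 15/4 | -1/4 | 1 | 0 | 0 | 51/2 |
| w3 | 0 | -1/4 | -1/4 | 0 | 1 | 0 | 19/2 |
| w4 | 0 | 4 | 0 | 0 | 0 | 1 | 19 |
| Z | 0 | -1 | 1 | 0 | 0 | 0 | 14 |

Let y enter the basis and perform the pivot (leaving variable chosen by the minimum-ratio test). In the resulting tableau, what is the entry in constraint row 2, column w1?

-1

Ratio test on column y — row 1: (7/2)/(5/4) = 14/5; row 2: (51/2)/(15/4) = 34/5; row 3: entry -1/4 ≤ 0; row 4: 19/4 = 19/4. Minimum is 14/5 at row 1 (x leaves); pivot element 5/4.
Divide row 1 by 5/4; eliminate column y from the other rows.
Row 2 update in column w1: -1/4 − (15/4)·(1/5) = -1.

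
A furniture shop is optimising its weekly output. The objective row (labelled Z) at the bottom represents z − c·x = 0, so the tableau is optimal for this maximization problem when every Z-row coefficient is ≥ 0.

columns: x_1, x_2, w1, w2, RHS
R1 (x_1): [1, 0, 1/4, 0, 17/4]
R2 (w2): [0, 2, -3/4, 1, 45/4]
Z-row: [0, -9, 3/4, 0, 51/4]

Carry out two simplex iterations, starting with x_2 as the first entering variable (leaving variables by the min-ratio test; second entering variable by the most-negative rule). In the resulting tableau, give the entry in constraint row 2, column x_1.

Ratio test on column x_2 — row 1: entry 0 ≤ 0; row 2: (45/4)/2 = 45/8. Minimum is 45/8 at row 2 (w2 leaves); pivot element 2.
Divide row 2 by 2; eliminate column x_2 from the other rows.
Second iteration: most negative Z-row entry is -21/8 in column w1, so w1 enters.
Ratio test on column w1 — row 1: (17/4)/(1/4) = 17; row 2: entry -3/8 ≤ 0. Minimum is 17 at row 1 (x_1 leaves); pivot element 1/4.
Divide row 1 by 1/4; eliminate column w1 from the other rows.
After both pivots, the entry at constraint row 2, column x_1 is 3/2.

3/2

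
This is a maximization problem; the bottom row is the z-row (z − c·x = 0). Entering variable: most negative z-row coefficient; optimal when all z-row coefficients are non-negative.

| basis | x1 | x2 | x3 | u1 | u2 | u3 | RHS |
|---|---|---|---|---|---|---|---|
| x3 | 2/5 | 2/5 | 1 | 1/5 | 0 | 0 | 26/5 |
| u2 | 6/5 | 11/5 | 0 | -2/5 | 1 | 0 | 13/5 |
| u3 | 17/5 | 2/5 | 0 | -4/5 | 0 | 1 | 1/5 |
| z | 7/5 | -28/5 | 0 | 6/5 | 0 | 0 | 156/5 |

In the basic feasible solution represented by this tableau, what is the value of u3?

1/5

u3 is basic (row 3); its value is the RHS of that row, 1/5.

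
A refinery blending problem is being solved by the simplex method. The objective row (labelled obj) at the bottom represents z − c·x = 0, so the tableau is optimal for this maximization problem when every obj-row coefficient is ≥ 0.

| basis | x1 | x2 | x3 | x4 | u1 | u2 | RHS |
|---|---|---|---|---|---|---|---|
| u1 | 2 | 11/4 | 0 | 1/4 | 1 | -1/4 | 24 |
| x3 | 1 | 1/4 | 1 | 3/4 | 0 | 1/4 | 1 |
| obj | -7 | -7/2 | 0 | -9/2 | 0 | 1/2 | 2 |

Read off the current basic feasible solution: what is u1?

u1 is basic (row 1); its value is the RHS of that row, 24.

24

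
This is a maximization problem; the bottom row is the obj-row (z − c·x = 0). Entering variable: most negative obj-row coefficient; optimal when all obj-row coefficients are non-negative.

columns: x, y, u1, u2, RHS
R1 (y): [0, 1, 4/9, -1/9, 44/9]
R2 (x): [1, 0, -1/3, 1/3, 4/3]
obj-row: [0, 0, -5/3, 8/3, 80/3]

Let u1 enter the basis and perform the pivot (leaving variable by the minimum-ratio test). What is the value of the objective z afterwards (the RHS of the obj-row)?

45

Ratio test on column u1 — row 1: (44/9)/(4/9) = 11; row 2: entry -1/3 ≤ 0. Minimum is 11 at row 1 (y leaves); pivot element 4/9.
Pivot on row 1; the obj-row RHS becomes 80/3 − (-5/3)·11 = 45.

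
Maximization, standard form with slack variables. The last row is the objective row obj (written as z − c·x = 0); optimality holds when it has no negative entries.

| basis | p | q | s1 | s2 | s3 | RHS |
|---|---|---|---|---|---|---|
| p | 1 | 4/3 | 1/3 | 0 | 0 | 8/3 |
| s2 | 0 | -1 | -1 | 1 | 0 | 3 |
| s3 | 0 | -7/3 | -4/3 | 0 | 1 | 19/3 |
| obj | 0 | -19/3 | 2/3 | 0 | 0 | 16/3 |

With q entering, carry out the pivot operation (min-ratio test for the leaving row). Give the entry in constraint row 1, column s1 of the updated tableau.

Ratio test on column q — row 1: (8/3)/(4/3) = 2; row 2: entry -1 ≤ 0; row 3: entry -7/3 ≤ 0. Minimum is 2 at row 1 (p leaves); pivot element 4/3.
Divide row 1 by 4/3; eliminate column q from the other rows.
In the new row 1, the s1 entry is the old entry divided by the pivot: (1/3)/(4/3) = 1/4.

1/4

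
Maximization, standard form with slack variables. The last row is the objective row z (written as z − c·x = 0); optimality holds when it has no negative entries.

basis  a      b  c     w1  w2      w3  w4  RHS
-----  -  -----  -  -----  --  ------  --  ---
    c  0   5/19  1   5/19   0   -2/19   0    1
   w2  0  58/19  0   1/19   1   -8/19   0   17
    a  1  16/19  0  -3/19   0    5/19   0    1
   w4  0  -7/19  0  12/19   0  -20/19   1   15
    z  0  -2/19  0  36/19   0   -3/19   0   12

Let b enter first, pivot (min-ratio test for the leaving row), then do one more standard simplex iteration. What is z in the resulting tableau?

Ratio test on column b — row 1: 1/(5/19) = 19/5; row 2: 17/(58/19) = 323/58; row 3: 1/(16/19) = 19/16; row 4: entry -7/19 ≤ 0. Minimum is 19/16 at row 3 (a leaves); pivot element 16/19.
Pivot on row 3; the z-row RHS becomes 12 − (-2/19)·(19/16) = 97/8.
Next entering variable (most negative z-row entry -1/8): w3.
Ratio test on column w3 — row 1: entry -3/16 ≤ 0; row 2: entry -11/8 ≤ 0; row 3: (19/16)/(5/16) = 19/5; row 4: entry -15/16 ≤ 0. Minimum is 19/5 at row 3 (b leaves); pivot element 5/16.
After the second pivot the z-row RHS is 97/8 − (-1/8)·(19/5) = 63/5.

63/5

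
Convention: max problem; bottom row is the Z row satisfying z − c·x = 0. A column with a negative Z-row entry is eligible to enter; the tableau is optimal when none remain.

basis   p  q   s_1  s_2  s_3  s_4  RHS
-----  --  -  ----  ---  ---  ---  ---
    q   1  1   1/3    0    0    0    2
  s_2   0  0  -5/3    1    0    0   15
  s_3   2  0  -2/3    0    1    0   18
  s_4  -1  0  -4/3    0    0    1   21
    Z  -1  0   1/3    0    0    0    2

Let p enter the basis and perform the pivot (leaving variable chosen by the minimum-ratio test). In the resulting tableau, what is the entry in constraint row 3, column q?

Ratio test on column p — row 1: 2/1 = 2; row 2: entry 0 ≤ 0; row 3: 18/2 = 9; row 4: entry -1 ≤ 0. Minimum is 2 at row 1 (q leaves); pivot element 1.
Divide row 1 by 1; eliminate column p from the other rows.
Row 3 update in column q: 0 − 2·1 = -2.

-2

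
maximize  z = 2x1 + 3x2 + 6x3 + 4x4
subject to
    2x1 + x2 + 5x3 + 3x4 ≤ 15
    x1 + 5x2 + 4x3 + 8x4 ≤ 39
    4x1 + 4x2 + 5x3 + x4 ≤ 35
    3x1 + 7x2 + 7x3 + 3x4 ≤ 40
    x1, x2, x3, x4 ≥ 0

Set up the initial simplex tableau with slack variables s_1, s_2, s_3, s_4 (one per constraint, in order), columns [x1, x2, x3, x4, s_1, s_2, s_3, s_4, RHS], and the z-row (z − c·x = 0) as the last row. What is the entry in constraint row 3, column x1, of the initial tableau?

4

Constraint 3 has coefficient 4 on x1.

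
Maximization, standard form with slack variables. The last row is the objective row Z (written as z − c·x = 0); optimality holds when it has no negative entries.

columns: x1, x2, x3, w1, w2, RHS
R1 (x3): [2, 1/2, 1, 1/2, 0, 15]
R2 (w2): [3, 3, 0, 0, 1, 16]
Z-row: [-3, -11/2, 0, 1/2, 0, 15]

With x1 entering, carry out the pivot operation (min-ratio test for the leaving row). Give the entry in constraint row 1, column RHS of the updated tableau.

13/3

Ratio test on column x1 — row 1: 15/2 = 15/2; row 2: 16/3 = 16/3. Minimum is 16/3 at row 2 (w2 leaves); pivot element 3.
Divide row 2 by 3; eliminate column x1 from the other rows.
Row 1 update in column RHS: 15 − 2·(16/3) = 13/3.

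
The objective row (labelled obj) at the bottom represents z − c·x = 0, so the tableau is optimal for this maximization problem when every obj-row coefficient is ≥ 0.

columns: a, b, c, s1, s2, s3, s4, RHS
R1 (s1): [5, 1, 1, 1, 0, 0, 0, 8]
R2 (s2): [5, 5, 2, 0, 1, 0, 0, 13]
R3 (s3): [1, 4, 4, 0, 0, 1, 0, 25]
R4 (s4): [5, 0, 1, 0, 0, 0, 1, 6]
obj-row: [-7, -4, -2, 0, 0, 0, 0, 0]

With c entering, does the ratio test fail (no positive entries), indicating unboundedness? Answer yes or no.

no

Column c has positive entries in row(s) 1, 2, 3, 4, so the ratio test bounds it — not unbounded.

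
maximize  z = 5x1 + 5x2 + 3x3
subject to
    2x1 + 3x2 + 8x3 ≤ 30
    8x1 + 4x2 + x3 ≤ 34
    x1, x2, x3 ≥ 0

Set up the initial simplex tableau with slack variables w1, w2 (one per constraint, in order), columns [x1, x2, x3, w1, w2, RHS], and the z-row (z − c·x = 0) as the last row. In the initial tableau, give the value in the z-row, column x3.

-3

The z-row carries the negated objective coefficients: the x3 entry is -3.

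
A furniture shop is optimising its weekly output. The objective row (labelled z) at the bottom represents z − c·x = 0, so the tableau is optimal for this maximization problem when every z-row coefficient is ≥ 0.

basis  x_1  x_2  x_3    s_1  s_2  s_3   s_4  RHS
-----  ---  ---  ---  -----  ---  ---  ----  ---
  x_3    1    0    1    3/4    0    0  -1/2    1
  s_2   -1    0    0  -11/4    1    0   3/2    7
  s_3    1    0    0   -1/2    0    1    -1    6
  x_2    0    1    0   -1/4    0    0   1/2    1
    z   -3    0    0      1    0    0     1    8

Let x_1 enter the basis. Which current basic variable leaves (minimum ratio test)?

Column x_1 entries and ratios — x_3: 1/1 = 1; s_2: -1 ≤ 0, skip; s_3: 6/1 = 6; x_2: 0 ≤ 0, skip.
Smallest ratio is 1 in the row of x_3, so x_3 leaves.

x_3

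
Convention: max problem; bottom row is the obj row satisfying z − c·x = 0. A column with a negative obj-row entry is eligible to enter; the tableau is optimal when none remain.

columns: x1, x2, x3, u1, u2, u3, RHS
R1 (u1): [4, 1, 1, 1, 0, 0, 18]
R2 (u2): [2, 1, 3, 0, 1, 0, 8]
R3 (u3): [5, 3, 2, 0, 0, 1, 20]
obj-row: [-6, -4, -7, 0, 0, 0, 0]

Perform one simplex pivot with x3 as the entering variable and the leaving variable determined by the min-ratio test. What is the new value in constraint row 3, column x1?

11/3

Ratio test on column x3 — row 1: 18/1 = 18; row 2: 8/3 = 8/3; row 3: 20/2 = 10. Minimum is 8/3 at row 2 (u2 leaves); pivot element 3.
Divide row 2 by 3; eliminate column x3 from the other rows.
Row 3 update in column x1: 5 − 2·(2/3) = 11/3.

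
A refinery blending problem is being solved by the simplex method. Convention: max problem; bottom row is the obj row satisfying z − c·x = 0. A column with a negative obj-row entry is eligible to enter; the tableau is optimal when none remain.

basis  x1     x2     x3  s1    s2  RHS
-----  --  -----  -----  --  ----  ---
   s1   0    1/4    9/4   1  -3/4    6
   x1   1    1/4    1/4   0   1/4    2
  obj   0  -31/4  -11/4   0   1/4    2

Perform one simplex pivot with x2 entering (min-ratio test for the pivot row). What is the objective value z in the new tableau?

64

Ratio test on column x2 — row 1: 6/(1/4) = 24; row 2: 2/(1/4) = 8. Minimum is 8 at row 2 (x1 leaves); pivot element 1/4.
Pivot on row 2; the obj-row RHS becomes 2 − (-31/4)·8 = 64.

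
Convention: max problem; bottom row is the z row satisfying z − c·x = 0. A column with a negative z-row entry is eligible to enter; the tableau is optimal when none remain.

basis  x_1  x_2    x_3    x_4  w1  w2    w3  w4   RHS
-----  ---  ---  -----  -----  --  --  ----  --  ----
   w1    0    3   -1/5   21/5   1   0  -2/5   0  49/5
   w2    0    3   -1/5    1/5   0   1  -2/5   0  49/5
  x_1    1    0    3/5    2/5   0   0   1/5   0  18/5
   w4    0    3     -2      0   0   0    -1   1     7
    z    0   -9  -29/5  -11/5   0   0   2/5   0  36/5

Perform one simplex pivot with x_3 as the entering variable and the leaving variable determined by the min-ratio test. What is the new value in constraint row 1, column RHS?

Ratio test on column x_3 — row 1: entry -1/5 ≤ 0; row 2: entry -1/5 ≤ 0; row 3: (18/5)/(3/5) = 6; row 4: entry -2 ≤ 0. Minimum is 6 at row 3 (x_1 leaves); pivot element 3/5.
Divide row 3 by 3/5; eliminate column x_3 from the other rows.
Row 1 update in column RHS: 49/5 − (-1/5)·6 = 11.

11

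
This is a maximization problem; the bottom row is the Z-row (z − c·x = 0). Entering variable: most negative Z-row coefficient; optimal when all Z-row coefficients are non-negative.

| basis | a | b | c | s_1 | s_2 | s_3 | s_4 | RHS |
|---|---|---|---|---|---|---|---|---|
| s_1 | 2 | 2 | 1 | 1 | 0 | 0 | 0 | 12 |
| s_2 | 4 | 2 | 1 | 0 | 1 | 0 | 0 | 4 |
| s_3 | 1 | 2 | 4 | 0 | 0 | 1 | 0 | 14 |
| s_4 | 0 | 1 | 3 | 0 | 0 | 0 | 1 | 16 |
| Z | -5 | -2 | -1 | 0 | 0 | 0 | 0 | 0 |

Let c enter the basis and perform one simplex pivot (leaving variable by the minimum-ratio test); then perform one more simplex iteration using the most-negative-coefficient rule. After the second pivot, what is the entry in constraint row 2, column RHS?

Ratio test on column c — row 1: 12/1 = 12; row 2: 4/1 = 4; row 3: 14/4 = 7/2; row 4: 16/3 = 16/3. Minimum is 7/2 at row 3 (s_3 leaves); pivot element 4.
Divide row 3 by 4; eliminate column c from the other rows.
Second iteration: most negative Z-row entry is -19/4 in column a, so a enters.
Ratio test on column a — row 1: (17/2)/(7/4) = 34/7; row 2: (1/2)/(15/4) = 2/15; row 3: (7/2)/(1/4) = 14; row 4: entry -3/4 ≤ 0. Minimum is 2/15 at row 2 (s_2 leaves); pivot element 15/4.
Divide row 2 by 15/4; eliminate column a from the other rows.
After both pivots, the entry at constraint row 2, column RHS is 2/15.

2/15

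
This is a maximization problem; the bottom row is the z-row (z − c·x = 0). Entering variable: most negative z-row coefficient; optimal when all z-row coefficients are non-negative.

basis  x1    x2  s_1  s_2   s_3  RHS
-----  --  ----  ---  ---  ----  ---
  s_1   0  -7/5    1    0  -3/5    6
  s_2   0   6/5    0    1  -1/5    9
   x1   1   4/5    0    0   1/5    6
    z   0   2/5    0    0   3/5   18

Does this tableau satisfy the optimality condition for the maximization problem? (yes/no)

yes

Every z-row coefficient is ≥ 0, so the tableau is optimal.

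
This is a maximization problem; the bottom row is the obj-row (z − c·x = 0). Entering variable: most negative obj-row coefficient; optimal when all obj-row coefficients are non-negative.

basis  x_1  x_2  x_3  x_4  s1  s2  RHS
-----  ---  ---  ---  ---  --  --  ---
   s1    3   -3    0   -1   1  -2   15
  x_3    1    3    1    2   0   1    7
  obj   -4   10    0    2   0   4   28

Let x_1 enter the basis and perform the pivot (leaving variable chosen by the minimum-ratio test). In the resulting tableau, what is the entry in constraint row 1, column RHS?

5

Ratio test on column x_1 — row 1: 15/3 = 5; row 2: 7/1 = 7. Minimum is 5 at row 1 (s1 leaves); pivot element 3.
Divide row 1 by 3; eliminate column x_1 from the other rows.
In the new row 1, the RHS entry is the old entry divided by the pivot: 15/3 = 5.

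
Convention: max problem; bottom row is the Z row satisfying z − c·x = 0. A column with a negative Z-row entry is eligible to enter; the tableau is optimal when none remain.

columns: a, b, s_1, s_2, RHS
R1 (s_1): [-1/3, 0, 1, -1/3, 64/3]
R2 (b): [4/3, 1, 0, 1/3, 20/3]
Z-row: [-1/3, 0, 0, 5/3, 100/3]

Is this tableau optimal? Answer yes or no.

The Z-row has a negative entry -1/3 in column a, so it is not optimal.

no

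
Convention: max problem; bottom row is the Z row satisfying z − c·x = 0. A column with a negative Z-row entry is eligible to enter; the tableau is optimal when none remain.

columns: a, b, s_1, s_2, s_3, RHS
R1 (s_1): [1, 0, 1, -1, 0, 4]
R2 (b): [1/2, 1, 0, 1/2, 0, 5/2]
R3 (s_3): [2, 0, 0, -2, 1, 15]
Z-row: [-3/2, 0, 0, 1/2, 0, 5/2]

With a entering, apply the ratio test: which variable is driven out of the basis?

s_1

Column a entries and ratios — s_1: 4/1 = 4; b: (5/2)/(1/2) = 5; s_3: 15/2 = 15/2.
Smallest ratio is 4 in the row of s_1, so s_1 leaves.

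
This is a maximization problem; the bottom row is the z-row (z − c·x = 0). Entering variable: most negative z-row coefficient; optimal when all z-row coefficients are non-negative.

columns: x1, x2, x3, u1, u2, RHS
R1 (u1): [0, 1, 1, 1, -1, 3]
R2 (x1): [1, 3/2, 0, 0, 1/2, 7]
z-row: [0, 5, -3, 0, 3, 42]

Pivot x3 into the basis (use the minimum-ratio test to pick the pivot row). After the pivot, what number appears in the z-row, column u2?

0

Ratio test on column x3 — row 1: 3/1 = 3; row 2: entry 0 ≤ 0. Minimum is 3 at row 1 (u1 leaves); pivot element 1.
Divide row 1 by 1; eliminate column x3 from the other rows.
z-row update in column u2: 3 − (-3)·(-1) = 0.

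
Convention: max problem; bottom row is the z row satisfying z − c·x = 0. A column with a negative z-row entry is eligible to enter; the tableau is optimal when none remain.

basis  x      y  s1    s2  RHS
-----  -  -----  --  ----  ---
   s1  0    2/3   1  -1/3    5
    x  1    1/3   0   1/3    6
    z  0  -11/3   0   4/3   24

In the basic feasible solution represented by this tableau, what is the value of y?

y is not in the basis, so in the current basic feasible solution y = 0.

0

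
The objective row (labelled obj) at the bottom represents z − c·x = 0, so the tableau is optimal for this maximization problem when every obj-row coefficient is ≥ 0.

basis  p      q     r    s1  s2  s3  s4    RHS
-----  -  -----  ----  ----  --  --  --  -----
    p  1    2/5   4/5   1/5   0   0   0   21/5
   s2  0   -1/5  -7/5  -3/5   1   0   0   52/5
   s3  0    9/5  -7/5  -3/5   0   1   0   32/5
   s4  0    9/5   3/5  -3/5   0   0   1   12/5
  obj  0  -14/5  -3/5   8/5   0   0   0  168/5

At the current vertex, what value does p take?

21/5

p is basic (row 1); its value is the RHS of that row, 21/5.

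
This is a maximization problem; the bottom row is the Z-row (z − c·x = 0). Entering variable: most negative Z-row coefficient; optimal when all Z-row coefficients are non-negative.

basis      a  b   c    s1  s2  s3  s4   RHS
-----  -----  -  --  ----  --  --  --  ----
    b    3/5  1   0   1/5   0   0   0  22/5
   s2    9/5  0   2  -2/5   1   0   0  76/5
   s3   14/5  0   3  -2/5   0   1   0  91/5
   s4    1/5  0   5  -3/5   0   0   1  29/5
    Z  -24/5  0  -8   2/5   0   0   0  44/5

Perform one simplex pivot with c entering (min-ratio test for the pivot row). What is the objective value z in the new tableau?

452/25

Ratio test on column c — row 1: entry 0 ≤ 0; row 2: (76/5)/2 = 38/5; row 3: (91/5)/3 = 91/15; row 4: (29/5)/5 = 29/25. Minimum is 29/25 at row 4 (s4 leaves); pivot element 5.
Pivot on row 4; the Z-row RHS becomes 44/5 − (-8)·(29/25) = 452/25.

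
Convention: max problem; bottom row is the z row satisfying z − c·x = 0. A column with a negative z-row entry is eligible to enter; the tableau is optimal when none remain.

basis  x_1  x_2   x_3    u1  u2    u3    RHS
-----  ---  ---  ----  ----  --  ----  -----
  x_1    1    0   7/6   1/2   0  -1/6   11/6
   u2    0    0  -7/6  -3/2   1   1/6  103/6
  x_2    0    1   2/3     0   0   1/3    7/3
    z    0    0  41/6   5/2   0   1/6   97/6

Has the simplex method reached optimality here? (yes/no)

Every z-row coefficient is ≥ 0, so the tableau is optimal.

yes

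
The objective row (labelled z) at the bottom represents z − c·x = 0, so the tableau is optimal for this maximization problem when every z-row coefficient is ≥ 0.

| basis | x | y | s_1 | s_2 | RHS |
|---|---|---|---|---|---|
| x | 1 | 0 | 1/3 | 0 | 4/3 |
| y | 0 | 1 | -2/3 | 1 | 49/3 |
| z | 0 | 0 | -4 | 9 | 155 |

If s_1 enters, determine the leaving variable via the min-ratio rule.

x

Column s_1 entries and ratios — x: (4/3)/(1/3) = 4; y: -2/3 ≤ 0, skip.
Smallest ratio is 4 in the row of x, so x leaves.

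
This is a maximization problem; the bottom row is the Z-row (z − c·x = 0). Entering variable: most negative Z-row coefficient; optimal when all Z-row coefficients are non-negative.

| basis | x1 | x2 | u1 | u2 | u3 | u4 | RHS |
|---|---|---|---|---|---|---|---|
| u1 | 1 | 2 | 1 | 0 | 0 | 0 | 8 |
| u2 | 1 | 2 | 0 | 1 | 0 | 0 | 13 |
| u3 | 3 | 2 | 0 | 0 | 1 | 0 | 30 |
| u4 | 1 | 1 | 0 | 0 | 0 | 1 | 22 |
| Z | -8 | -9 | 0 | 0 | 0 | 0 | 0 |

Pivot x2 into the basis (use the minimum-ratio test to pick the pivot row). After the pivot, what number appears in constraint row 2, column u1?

Ratio test on column x2 — row 1: 8/2 = 4; row 2: 13/2 = 13/2; row 3: 30/2 = 15; row 4: 22/1 = 22. Minimum is 4 at row 1 (u1 leaves); pivot element 2.
Divide row 1 by 2; eliminate column x2 from the other rows.
Row 2 update in column u1: 0 − 2·(1/2) = -1.

-1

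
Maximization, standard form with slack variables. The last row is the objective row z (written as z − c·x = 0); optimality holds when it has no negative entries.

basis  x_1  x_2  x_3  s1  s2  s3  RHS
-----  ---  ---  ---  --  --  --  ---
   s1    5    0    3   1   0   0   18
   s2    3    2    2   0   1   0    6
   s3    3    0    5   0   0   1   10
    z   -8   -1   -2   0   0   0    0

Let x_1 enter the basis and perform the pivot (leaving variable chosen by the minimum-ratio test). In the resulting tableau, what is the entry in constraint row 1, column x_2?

-10/3

Ratio test on column x_1 — row 1: 18/5 = 18/5; row 2: 6/3 = 2; row 3: 10/3 = 10/3. Minimum is 2 at row 2 (s2 leaves); pivot element 3.
Divide row 2 by 3; eliminate column x_1 from the other rows.
Row 1 update in column x_2: 0 − 5·(2/3) = -10/3.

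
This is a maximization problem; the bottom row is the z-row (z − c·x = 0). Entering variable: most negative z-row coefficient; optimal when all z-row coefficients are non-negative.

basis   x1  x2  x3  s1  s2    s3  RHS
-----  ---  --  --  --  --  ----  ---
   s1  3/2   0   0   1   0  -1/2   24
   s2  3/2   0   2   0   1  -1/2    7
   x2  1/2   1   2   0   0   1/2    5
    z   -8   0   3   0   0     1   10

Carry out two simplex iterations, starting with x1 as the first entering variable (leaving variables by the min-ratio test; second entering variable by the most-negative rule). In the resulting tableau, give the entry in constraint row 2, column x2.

1/2

Ratio test on column x1 — row 1: 24/(3/2) = 16; row 2: 7/(3/2) = 14/3; row 3: 5/(1/2) = 10. Minimum is 14/3 at row 2 (s2 leaves); pivot element 3/2.
Divide row 2 by 3/2; eliminate column x1 from the other rows.
Second iteration: most negative z-row entry is -5/3 in column s3, so s3 enters.
Ratio test on column s3 — row 1: entry 0 ≤ 0; row 2: entry -1/3 ≤ 0; row 3: (8/3)/(2/3) = 4. Minimum is 4 at row 3 (x2 leaves); pivot element 2/3.
Divide row 3 by 2/3; eliminate column s3 from the other rows.
After both pivots, the entry at constraint row 2, column x2 is 1/2.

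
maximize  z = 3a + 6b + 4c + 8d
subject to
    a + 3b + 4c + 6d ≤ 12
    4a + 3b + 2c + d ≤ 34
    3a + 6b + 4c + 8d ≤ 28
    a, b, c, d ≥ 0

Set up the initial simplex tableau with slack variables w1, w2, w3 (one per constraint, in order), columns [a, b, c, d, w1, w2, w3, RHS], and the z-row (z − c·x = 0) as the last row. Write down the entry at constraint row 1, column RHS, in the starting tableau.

The RHS of constraint 1 is b_1 = 12.

12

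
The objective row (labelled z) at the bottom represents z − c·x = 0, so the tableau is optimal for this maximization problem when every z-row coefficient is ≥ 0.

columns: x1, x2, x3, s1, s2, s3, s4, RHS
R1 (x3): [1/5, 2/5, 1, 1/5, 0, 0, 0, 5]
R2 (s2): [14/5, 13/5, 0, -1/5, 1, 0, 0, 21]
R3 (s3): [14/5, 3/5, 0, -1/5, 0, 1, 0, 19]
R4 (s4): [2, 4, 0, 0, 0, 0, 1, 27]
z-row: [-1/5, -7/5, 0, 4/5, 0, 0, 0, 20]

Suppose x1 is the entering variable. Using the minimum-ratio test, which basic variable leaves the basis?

s3

Column x1 entries and ratios — x3: 5/(1/5) = 25; s2: 21/(14/5) = 15/2; s3: 19/(14/5) = 95/14; s4: 27/2 = 27/2.
Smallest ratio is 95/14 in the row of s3, so s3 leaves.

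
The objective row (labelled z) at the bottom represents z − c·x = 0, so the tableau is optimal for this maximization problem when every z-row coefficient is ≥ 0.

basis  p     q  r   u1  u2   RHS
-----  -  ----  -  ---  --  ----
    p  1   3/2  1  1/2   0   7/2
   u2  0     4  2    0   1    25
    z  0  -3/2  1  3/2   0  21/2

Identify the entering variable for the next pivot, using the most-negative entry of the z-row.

q

Negative z-row entries: q: -3/2.
The most negative is -3/2 in column q, so q enters.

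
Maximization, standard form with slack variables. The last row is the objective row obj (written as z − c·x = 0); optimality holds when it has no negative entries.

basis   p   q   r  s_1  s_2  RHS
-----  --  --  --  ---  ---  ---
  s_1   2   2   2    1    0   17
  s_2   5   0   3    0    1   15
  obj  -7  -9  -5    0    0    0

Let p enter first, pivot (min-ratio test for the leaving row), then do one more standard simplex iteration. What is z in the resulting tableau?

Ratio test on column p — row 1: 17/2 = 17/2; row 2: 15/5 = 3. Minimum is 3 at row 2 (s_2 leaves); pivot element 5.
Pivot on row 2; the obj-row RHS becomes 0 − (-7)·3 = 21.
Next entering variable (most negative obj-row entry -9): q.
Ratio test on column q — row 1: 11/2 = 11/2; row 2: entry 0 ≤ 0. Minimum is 11/2 at row 1 (s_1 leaves); pivot element 2.
After the second pivot the obj-row RHS is 21 − (-9)·(11/2) = 141/2.

141/2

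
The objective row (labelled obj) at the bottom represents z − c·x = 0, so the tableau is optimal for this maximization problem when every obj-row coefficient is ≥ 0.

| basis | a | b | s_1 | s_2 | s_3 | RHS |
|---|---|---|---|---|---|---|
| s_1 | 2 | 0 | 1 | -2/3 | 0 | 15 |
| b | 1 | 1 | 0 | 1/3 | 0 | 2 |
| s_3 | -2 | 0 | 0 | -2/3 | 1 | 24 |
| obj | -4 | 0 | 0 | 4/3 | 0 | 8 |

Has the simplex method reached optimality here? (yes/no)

no

The obj-row has a negative entry -4 in column a, so it is not optimal.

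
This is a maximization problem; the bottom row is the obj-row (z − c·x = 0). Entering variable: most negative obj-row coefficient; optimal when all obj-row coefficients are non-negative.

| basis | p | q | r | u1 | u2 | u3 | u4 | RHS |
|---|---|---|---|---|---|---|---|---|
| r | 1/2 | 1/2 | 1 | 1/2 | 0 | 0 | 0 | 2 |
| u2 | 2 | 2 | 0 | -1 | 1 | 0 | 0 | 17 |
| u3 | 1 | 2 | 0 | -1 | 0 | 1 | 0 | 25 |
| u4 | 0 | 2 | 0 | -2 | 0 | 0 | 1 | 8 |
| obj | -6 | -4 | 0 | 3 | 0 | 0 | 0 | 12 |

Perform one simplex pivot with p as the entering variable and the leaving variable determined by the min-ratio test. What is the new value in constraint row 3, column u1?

Ratio test on column p — row 1: 2/(1/2) = 4; row 2: 17/2 = 17/2; row 3: 25/1 = 25; row 4: entry 0 ≤ 0. Minimum is 4 at row 1 (r leaves); pivot element 1/2.
Divide row 1 by 1/2; eliminate column p from the other rows.
Row 3 update in column u1: -1 − 1·1 = -2.

-2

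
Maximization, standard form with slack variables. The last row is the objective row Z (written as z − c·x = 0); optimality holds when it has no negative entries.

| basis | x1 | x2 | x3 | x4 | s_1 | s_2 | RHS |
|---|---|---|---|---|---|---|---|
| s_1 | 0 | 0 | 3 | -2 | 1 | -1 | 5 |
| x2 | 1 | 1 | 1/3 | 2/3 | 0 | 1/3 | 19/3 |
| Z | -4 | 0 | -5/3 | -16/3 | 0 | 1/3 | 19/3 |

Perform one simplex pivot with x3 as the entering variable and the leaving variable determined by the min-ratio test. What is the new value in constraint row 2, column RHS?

52/9

Ratio test on column x3 — row 1: 5/3 = 5/3; row 2: (19/3)/(1/3) = 19. Minimum is 5/3 at row 1 (s_1 leaves); pivot element 3.
Divide row 1 by 3; eliminate column x3 from the other rows.
Row 2 update in column RHS: 19/3 − (1/3)·(5/3) = 52/9.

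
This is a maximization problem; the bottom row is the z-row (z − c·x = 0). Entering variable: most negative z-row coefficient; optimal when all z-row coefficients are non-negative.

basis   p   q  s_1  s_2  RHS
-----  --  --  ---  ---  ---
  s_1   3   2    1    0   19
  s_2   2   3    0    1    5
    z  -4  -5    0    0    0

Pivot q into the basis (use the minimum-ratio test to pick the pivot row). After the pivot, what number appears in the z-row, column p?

Ratio test on column q — row 1: 19/2 = 19/2; row 2: 5/3 = 5/3. Minimum is 5/3 at row 2 (s_2 leaves); pivot element 3.
Divide row 2 by 3; eliminate column q from the other rows.
z-row update in column p: -4 − (-5)·(2/3) = -2/3.

-2/3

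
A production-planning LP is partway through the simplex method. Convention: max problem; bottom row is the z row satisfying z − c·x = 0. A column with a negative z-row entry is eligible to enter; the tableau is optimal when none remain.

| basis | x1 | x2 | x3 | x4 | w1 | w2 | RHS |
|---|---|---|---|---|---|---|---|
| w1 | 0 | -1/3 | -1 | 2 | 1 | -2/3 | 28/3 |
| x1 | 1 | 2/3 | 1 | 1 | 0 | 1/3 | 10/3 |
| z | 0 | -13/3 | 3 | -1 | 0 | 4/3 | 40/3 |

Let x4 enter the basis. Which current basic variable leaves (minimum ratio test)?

x1

Column x4 entries and ratios — w1: (28/3)/2 = 14/3; x1: (10/3)/1 = 10/3.
Smallest ratio is 10/3 in the row of x1, so x1 leaves.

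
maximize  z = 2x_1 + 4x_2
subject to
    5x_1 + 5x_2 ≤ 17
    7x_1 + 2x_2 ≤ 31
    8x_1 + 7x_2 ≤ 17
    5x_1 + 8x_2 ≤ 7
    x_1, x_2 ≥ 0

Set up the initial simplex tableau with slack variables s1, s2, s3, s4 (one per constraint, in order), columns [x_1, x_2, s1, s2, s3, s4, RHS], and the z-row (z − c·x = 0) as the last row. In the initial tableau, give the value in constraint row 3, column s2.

0

Slack s2 belongs to constraint 2; its column is the unit vector e_2, so the entry in row 3 is 0.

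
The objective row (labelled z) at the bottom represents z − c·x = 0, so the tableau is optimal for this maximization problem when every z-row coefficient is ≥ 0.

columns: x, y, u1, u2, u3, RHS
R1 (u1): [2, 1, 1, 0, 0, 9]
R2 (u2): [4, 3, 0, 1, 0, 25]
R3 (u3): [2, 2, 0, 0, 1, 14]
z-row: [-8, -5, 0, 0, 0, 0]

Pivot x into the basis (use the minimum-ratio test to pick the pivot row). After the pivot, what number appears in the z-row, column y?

-1

Ratio test on column x — row 1: 9/2 = 9/2; row 2: 25/4 = 25/4; row 3: 14/2 = 7. Minimum is 9/2 at row 1 (u1 leaves); pivot element 2.
Divide row 1 by 2; eliminate column x from the other rows.
z-row update in column y: -5 − (-8)·(1/2) = -1.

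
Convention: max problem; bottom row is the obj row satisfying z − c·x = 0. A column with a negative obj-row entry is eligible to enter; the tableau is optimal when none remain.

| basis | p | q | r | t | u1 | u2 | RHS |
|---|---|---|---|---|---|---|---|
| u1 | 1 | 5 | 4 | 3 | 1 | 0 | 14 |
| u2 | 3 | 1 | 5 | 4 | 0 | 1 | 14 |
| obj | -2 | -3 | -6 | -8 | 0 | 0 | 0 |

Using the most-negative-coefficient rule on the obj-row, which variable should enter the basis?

t

Negative obj-row entries: p: -2, q: -3, r: -6, t: -8.
The most negative is -8 in column t, so t enters.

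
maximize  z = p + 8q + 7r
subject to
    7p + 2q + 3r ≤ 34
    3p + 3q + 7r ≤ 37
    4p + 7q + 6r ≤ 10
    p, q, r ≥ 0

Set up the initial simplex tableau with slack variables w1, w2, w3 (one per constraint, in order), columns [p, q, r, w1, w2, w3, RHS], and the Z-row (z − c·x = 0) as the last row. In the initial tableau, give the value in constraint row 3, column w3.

Slack w3 belongs to constraint 3; its column is the unit vector e_3, so the entry in row 3 is 1.

1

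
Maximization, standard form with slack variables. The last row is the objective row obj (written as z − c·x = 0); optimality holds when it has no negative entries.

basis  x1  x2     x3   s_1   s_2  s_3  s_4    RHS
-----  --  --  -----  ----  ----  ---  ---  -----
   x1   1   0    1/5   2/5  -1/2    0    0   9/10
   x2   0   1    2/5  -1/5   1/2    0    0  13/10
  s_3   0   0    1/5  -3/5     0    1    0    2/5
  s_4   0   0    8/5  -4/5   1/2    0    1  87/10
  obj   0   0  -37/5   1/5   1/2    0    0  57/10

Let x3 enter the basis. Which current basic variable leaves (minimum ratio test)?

s_3

Column x3 entries and ratios — x1: (9/10)/(1/5) = 9/2; x2: (13/10)/(2/5) = 13/4; s_3: (2/5)/(1/5) = 2; s_4: (87/10)/(8/5) = 87/16.
Smallest ratio is 2 in the row of s_3, so s_3 leaves.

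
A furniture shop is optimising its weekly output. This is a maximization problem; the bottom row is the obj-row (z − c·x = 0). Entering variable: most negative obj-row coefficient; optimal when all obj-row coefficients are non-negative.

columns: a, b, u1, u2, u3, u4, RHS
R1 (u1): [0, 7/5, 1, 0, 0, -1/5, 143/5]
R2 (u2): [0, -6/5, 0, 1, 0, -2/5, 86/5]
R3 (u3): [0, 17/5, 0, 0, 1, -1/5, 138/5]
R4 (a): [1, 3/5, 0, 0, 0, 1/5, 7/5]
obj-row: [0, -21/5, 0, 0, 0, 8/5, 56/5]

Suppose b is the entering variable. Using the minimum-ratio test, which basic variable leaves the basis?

a

Column b entries and ratios — u1: (143/5)/(7/5) = 143/7; u2: -6/5 ≤ 0, skip; u3: (138/5)/(17/5) = 138/17; a: (7/5)/(3/5) = 7/3.
Smallest ratio is 7/3 in the row of a, so a leaves.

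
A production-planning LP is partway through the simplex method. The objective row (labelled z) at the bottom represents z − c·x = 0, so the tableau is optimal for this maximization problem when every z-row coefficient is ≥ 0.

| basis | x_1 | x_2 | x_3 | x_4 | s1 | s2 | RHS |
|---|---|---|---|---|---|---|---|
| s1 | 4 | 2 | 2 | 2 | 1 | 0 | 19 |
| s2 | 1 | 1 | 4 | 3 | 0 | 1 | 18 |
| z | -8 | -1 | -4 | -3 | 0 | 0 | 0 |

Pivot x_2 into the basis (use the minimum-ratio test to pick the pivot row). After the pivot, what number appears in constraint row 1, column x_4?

Ratio test on column x_2 — row 1: 19/2 = 19/2; row 2: 18/1 = 18. Minimum is 19/2 at row 1 (s1 leaves); pivot element 2.
Divide row 1 by 2; eliminate column x_2 from the other rows.
In the new row 1, the x_4 entry is the old entry divided by the pivot: 2/2 = 1.

1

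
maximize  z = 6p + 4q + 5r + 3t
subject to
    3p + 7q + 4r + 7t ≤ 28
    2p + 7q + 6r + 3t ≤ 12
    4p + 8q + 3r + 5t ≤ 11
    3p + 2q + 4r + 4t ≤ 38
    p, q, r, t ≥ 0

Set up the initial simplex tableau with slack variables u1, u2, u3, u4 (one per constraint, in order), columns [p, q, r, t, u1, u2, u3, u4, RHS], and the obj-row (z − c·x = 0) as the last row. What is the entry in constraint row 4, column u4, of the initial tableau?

Slack u4 belongs to constraint 4; its column is the unit vector e_4, so the entry in row 4 is 1.

1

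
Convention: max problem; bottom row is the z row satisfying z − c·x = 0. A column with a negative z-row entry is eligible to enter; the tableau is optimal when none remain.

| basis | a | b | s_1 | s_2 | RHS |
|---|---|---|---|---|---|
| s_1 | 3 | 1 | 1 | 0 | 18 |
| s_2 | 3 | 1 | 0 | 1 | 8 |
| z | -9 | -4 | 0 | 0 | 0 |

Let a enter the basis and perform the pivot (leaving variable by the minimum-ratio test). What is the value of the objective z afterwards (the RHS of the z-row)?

24

Ratio test on column a — row 1: 18/3 = 6; row 2: 8/3 = 8/3. Minimum is 8/3 at row 2 (s_2 leaves); pivot element 3.
Pivot on row 2; the z-row RHS becomes 0 − (-9)·(8/3) = 24.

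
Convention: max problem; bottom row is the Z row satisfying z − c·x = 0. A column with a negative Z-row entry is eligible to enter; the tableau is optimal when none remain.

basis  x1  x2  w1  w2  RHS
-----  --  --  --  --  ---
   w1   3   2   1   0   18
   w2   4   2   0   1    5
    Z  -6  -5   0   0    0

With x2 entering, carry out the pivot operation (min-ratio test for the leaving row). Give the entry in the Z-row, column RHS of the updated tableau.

25/2

Ratio test on column x2 — row 1: 18/2 = 9; row 2: 5/2 = 5/2. Minimum is 5/2 at row 2 (w2 leaves); pivot element 2.
Divide row 2 by 2; eliminate column x2 from the other rows.
Z-row update in column RHS: 0 − (-5)·(5/2) = 25/2.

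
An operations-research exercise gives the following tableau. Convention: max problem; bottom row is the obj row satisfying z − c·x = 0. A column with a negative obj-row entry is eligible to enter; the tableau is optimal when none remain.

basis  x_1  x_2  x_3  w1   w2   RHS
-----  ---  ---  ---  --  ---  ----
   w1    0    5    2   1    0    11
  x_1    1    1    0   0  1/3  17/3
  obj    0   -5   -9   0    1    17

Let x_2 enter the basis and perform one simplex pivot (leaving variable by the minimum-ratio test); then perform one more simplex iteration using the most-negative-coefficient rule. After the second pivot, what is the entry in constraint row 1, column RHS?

Ratio test on column x_2 — row 1: 11/5 = 11/5; row 2: (17/3)/1 = 17/3. Minimum is 11/5 at row 1 (w1 leaves); pivot element 5.
Divide row 1 by 5; eliminate column x_2 from the other rows.
Second iteration: most negative obj-row entry is -7 in column x_3, so x_3 enters.
Ratio test on column x_3 — row 1: (11/5)/(2/5) = 11/2; row 2: entry -2/5 ≤ 0. Minimum is 11/2 at row 1 (x_2 leaves); pivot element 2/5.
Divide row 1 by 2/5; eliminate column x_3 from the other rows.
After both pivots, the entry at constraint row 1, column RHS is 11/2.

11/2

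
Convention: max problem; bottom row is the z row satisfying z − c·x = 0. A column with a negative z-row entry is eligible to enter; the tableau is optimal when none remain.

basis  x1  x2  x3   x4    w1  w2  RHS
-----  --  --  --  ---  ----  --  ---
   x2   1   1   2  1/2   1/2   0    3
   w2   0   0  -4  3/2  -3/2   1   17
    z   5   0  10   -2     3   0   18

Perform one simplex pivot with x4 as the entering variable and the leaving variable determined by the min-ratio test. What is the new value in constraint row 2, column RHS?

8

Ratio test on column x4 — row 1: 3/(1/2) = 6; row 2: 17/(3/2) = 34/3. Minimum is 6 at row 1 (x2 leaves); pivot element 1/2.
Divide row 1 by 1/2; eliminate column x4 from the other rows.
Row 2 update in column RHS: 17 − (3/2)·6 = 8.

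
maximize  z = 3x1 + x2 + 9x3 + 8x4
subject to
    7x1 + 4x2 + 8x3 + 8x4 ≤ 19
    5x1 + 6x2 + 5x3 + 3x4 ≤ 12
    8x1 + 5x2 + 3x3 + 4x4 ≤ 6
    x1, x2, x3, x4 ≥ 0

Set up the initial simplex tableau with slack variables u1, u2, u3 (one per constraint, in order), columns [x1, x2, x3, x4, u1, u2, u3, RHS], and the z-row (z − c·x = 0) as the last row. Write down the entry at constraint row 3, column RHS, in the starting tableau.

The RHS of constraint 3 is b_3 = 6.

6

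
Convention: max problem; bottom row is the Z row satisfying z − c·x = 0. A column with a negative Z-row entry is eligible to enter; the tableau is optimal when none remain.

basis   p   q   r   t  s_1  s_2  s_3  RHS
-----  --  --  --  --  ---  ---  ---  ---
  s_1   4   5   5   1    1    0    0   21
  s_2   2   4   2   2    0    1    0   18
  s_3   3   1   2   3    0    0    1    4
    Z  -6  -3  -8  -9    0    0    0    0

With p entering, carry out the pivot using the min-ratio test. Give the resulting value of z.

Ratio test on column p — row 1: 21/4 = 21/4; row 2: 18/2 = 9; row 3: 4/3 = 4/3. Minimum is 4/3 at row 3 (s_3 leaves); pivot element 3.
Pivot on row 3; the Z-row RHS becomes 0 − (-6)·(4/3) = 8.

8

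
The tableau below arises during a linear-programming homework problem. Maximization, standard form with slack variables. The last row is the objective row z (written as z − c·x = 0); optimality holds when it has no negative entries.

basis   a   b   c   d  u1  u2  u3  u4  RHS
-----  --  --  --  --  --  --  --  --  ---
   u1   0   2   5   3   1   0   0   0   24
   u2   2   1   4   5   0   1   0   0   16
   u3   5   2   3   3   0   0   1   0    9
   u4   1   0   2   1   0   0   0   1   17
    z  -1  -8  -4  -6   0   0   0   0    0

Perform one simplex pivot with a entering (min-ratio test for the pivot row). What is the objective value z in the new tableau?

9/5

Ratio test on column a — row 1: entry 0 ≤ 0; row 2: 16/2 = 8; row 3: 9/5 = 9/5; row 4: 17/1 = 17. Minimum is 9/5 at row 3 (u3 leaves); pivot element 5.
Pivot on row 3; the z-row RHS becomes 0 − (-1)·(9/5) = 9/5.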